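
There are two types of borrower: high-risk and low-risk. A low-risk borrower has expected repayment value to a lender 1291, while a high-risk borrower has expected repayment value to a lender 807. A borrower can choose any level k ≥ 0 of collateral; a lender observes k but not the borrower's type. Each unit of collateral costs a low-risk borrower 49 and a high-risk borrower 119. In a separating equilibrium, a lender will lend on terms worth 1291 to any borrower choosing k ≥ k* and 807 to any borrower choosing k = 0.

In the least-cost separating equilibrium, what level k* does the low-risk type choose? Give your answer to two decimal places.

A high-risk borrower choosing k = 0 receives 807.
Imitating at k* instead would pay 1291 at cost 119·k*, netting 1291 − 119·k*.
Indifference: 807 = 1291 − 119·k*, so k* = (1291 − 807) / 119 ≈ 4.07.
At k* the high-risk type's incentive constraint just binds; the low-risk type strictly prefers k* since its per-unit cost is lower.

4.07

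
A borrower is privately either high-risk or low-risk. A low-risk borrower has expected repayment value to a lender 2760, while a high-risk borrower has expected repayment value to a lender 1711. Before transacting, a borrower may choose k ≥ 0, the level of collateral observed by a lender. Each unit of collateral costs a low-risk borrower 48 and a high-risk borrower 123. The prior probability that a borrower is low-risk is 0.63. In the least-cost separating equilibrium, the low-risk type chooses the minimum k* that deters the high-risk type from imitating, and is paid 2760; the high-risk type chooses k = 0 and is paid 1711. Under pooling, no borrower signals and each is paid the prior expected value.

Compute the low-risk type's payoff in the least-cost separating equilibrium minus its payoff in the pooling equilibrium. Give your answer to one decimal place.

-21.2

Least-cost separating signal: k* solves 1711 = 2760 − 123·k*, so k* = (2760 − 1711)/123 ≈ 8.5285.
Low-risk type's separating payoff: 2760 − 48 × k* = 2760 − 48 × (2760 − 1711)/123 = 2760 − 50352/123 ≈ 2350.634.
Pooling payoff: 0.63 × 2760 + 0.37 × 1711 = 2371.87.
Difference: 2350.634 − 2371.87 = -21.236, i.e. -21.2 to one decimal place.
The low-risk type would prefer the pooling outcome.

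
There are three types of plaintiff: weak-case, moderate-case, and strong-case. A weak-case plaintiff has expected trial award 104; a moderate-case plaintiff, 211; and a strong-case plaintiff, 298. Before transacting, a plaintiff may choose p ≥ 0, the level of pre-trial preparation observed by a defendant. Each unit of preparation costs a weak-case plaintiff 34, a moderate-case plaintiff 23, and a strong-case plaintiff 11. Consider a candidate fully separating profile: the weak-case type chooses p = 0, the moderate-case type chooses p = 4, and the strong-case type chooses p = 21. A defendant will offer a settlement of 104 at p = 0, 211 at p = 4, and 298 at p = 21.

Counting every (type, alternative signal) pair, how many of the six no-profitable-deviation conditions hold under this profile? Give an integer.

4

Strong-case (own payoff 298 − 11×21 = 67): to p=0 gives 104 → profitable ✗; to p=4 gives 211 − 11×4 = 167 → profitable ✗.
Weak-case (own payoff 104): to p=4 gives 211 − 34×4 = 75 → no gain ✓; to p=21 gives 298 − 34×21 = -416 → no gain ✓.
Moderate-case (own payoff 211 − 23×4 = 119): to p=0 gives 104 → no gain ✓; to p=21 gives 298 − 23×21 = -185 → no gain ✓.
4 of the 6 constraints hold; not an equilibrium.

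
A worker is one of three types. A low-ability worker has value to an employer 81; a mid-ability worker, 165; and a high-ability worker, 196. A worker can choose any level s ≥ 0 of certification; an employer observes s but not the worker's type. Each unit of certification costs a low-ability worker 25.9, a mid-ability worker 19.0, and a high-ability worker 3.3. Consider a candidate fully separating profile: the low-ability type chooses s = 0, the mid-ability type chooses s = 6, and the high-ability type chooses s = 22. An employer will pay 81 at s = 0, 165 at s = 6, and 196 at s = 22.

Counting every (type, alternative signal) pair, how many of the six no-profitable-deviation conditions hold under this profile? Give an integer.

4

Low-ability (own payoff 81): to s=6 gives 165 − 25.9×6 = 9.6 → no gain ✓; to s=22 gives 196 − 25.9×22 = -373.8 → no gain ✓.
High-ability (own payoff 196 − 3.3×22 = 123.4): to s=0 gives 81 → no gain ✓; to s=6 gives 165 − 3.3×6 = 145.2 → profitable ✗.
Mid-ability (own payoff 165 − 19.0×6 = 51): to s=0 gives 81 → profitable ✗; to s=22 gives 196 − 19.0×22 = -222 → no gain ✓.
4 of the 6 constraints hold; not an equilibrium.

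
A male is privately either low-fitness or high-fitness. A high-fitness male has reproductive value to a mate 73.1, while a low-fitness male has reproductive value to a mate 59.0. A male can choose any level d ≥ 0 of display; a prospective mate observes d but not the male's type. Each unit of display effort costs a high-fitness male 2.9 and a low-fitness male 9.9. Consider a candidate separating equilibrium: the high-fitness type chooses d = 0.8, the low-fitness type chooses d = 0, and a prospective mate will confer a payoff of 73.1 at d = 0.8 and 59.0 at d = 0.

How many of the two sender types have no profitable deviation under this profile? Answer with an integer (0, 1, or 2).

1

High-fitness type: signal → 73.1 − 2.9 × 0.8 = 70.78; deviate to 0 → 59.0. IC holds (70.78 ≥ 59.0).
Low-fitness type: stay at 0 → 59.0; mimic → 73.1 − 9.9 × 0.8 = 65.18. IC fails (59.0 < 65.18).
1 of 2 constraints hold, so this profile is not an equilibrium.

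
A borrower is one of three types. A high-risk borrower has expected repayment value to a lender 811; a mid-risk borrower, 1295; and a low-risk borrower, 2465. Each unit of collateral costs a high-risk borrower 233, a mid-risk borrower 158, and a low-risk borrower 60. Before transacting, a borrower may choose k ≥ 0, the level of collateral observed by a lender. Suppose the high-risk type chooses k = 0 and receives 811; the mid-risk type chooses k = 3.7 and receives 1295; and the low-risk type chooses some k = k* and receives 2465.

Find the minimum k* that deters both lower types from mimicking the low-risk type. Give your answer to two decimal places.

11.11

Mid-risk type (on-path payoff 1295 − 158×3.7 = 710.4) won't mimic when 710.4 ≥ 2465 − 158·k*, i.e. k* ≥ 11.11.
High-risk type (on-path payoff 811) won't mimic when 811 ≥ 2465 − 233·k*, i.e. k* ≥ 7.10.
Both must hold, so k* = max(7.10, 11.11) = 11.11. The mid-risk type's constraint binds.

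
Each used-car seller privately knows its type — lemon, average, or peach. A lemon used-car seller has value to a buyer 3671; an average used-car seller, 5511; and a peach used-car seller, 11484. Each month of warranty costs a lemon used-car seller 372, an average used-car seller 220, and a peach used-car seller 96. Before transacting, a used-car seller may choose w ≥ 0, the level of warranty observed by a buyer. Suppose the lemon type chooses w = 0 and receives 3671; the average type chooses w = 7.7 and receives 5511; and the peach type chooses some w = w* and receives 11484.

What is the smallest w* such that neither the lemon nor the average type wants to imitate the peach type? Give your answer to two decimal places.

Lemon type (on-path payoff 3671) won't mimic when 3671 ≥ 11484 − 372·w*, i.e. w* ≥ 21.00.
Average type (on-path payoff 5511 − 220×7.7 = 3817) won't mimic when 3817 ≥ 11484 − 220·w*, i.e. w* ≥ 34.85.
Both must hold, so w* = max(21.00, 34.85) = 34.85. The average type's constraint binds.

34.85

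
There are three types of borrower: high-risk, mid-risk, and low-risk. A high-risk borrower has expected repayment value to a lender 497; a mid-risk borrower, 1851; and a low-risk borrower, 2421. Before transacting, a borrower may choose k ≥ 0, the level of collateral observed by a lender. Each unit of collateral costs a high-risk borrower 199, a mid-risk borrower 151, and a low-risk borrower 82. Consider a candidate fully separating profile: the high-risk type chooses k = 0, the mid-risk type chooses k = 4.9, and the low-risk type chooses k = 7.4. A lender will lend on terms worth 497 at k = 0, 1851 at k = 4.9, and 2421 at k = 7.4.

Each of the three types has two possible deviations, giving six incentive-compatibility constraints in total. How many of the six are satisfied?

Low-risk (own payoff 2421 − 82×7.4 = 1814.2): to k=0 gives 497 → no gain ✓; to k=4.9 gives 1851 − 82×4.9 = 1449.2 → no gain ✓.
Mid-risk (own payoff 1851 − 151×4.9 = 1111.1): to k=0 gives 497 → no gain ✓; to k=7.4 gives 2421 − 151×7.4 = 1303.6 → profitable ✗.
High-risk (own payoff 497): to k=4.9 gives 1851 − 199×4.9 = 875.9 → profitable ✗; to k=7.4 gives 2421 − 199×7.4 = 948.4 → profitable ✗.
3 of the 6 constraints hold; not an equilibrium.

3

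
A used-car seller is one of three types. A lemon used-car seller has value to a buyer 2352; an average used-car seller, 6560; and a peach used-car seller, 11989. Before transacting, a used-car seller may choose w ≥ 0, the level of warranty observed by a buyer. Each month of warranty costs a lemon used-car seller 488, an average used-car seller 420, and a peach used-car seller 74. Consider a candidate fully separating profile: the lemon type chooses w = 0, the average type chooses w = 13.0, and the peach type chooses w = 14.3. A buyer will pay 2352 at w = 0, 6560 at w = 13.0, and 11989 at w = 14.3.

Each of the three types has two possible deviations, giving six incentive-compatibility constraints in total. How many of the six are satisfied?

Lemon (own payoff 2352): to w=13.0 gives 6560 − 488×13.0 = 216 → no gain ✓; to w=14.3 gives 11989 − 488×14.3 = 5010.6 → profitable ✗.
Average (own payoff 6560 − 420×13.0 = 1100): to w=0 gives 2352 → profitable ✗; to w=14.3 gives 11989 − 420×14.3 = 5983 → profitable ✗.
Peach (own payoff 11989 − 74×14.3 = 10930.8): to w=0 gives 2352 → no gain ✓; to w=13.0 gives 6560 − 74×13.0 = 5598 → no gain ✓.
3 of the 6 constraints hold; not an equilibrium.

3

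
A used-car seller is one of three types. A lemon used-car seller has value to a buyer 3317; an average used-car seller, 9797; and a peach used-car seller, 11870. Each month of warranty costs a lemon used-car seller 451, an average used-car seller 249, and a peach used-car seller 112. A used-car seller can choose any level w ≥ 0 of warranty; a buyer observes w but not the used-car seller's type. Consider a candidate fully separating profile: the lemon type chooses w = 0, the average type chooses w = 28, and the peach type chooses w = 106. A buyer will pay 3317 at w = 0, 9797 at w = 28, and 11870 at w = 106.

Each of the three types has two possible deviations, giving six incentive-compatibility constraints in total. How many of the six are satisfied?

Lemon (own payoff 3317): to w=28 gives 9797 − 451×28 = -2831 → no gain ✓; to w=106 gives 11870 − 451×106 = -35936 → no gain ✓.
Average (own payoff 9797 − 249×28 = 2825): to w=0 gives 3317 → profitable ✗; to w=106 gives 11870 − 249×106 = -14524 → no gain ✓.
Peach (own payoff 11870 − 112×106 = -2): to w=0 gives 3317 → profitable ✗; to w=28 gives 9797 − 112×28 = 6661 → profitable ✗.
3 of the 6 constraints hold; not an equilibrium.

3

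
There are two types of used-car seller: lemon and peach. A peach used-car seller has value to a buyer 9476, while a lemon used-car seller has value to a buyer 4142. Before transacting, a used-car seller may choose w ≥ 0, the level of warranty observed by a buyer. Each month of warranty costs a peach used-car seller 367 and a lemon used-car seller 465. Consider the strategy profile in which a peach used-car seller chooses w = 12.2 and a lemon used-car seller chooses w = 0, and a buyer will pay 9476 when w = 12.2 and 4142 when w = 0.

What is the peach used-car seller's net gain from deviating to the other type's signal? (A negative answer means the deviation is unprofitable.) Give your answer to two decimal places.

Playing w = 12.2 the peach used-car seller receives 9476 − 367 × 12.2 = 4998.6.
Deviating to w = 0 yields 4142 instead.
Gain from deviating: 4142 − 4998.6 = -856.60.
The gain is negative, so the peach type's incentive-compatibility constraint is satisfied.

-856.60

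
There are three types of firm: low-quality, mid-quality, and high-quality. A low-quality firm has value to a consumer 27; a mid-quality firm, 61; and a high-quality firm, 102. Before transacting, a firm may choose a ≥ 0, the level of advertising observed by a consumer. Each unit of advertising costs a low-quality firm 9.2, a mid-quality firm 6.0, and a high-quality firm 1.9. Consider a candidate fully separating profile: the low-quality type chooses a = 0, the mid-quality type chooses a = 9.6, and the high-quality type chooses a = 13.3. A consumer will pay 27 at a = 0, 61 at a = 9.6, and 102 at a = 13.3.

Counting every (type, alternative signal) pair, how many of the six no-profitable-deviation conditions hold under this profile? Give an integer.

Low-quality (own payoff 27): to a=9.6 gives 61 − 9.2×9.6 = -27.32 → no gain ✓; to a=13.3 gives 102 − 9.2×13.3 = -20.36 → no gain ✓.
Mid-quality (own payoff 61 − 6.0×9.6 = 3.4): to a=0 gives 27 → profitable ✗; to a=13.3 gives 102 − 6.0×13.3 = 22.2 → profitable ✗.
High-quality (own payoff 102 − 1.9×13.3 = 76.73): to a=0 gives 27 → no gain ✓; to a=9.6 gives 61 − 1.9×9.6 = 42.76 → no gain ✓.
4 of the 6 constraints hold; not an equilibrium.

4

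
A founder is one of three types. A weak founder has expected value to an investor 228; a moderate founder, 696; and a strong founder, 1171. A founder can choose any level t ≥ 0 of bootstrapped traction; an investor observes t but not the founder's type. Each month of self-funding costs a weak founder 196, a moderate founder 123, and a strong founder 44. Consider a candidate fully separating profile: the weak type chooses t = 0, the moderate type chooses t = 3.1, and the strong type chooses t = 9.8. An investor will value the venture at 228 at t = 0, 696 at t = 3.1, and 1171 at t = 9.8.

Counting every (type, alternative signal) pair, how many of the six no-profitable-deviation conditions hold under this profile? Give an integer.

6

Weak (own payoff 228): to t=3.1 gives 696 − 196×3.1 = 88.4 → no gain ✓; to t=9.8 gives 1171 − 196×9.8 = -749.8 → no gain ✓.
Moderate (own payoff 696 − 123×3.1 = 314.7): to t=0 gives 228 → no gain ✓; to t=9.8 gives 1171 − 123×9.8 = -34.4 → no gain ✓.
Strong (own payoff 1171 − 44×9.8 = 739.8): to t=0 gives 228 → no gain ✓; to t=3.1 gives 696 − 44×3.1 = 559.6 → no gain ✓.
6 of the 6 constraints hold; this profile is a separating equilibrium.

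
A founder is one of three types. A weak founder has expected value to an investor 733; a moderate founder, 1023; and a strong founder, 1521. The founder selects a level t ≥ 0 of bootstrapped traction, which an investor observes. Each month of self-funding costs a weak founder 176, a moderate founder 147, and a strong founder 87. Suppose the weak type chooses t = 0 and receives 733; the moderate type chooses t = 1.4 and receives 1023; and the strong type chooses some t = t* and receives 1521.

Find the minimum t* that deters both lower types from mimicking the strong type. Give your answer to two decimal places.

Moderate type (on-path payoff 1023 − 147×1.4 = 817.2) won't mimic when 817.2 ≥ 1521 − 147·t*, i.e. t* ≥ 4.79.
Weak type (on-path payoff 733) won't mimic when 733 ≥ 1521 − 176·t*, i.e. t* ≥ 4.48.
Both must hold, so t* = max(4.48, 4.79) = 4.79. The moderate type's constraint binds.

4.79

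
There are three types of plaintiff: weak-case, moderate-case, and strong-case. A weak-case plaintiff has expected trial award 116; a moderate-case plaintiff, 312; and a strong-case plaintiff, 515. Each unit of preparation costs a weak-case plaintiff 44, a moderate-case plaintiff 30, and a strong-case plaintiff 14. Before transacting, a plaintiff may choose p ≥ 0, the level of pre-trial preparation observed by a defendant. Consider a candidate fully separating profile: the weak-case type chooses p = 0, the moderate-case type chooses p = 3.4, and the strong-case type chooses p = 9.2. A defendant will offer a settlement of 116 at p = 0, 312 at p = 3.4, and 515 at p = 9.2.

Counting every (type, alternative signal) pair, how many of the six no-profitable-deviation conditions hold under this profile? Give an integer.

4

Moderate-case (own payoff 312 − 30×3.4 = 210): to p=0 gives 116 → no gain ✓; to p=9.2 gives 515 − 30×9.2 = 239 → profitable ✗.
Strong-case (own payoff 515 − 14×9.2 = 386.2): to p=0 gives 116 → no gain ✓; to p=3.4 gives 312 − 14×3.4 = 264.4 → no gain ✓.
Weak-case (own payoff 116): to p=3.4 gives 312 − 44×3.4 = 162.4 → profitable ✗; to p=9.2 gives 515 − 44×9.2 = 110.2 → no gain ✓.
4 of the 6 constraints hold; not an equilibrium.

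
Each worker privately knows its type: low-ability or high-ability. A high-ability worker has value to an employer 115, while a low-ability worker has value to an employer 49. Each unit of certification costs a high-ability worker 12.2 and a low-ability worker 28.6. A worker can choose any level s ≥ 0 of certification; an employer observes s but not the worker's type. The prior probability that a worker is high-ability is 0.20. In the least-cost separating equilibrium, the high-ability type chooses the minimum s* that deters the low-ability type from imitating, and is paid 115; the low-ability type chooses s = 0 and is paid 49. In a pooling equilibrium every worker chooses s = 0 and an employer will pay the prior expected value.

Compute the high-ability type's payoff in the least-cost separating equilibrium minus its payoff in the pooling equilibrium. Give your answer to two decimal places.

24.65

Least-cost separating signal: s* solves 49 = 115 − 28.6·s*, so s* = (115 − 49)/28.6 ≈ 2.3077.
High-ability type's separating payoff: 115 − 12.2 × s* = 115 − 12.2 × (115 − 49)/28.6 = 115 − 805.2/28.6 ≈ 86.8462.
Pooling payoff: 0.20 × 115 + 0.80 × 49 = 62.2.
Difference: 86.8462 − 62.2 = 24.6462, i.e. 24.65 to two decimal places.
The high-ability type prefers to separate.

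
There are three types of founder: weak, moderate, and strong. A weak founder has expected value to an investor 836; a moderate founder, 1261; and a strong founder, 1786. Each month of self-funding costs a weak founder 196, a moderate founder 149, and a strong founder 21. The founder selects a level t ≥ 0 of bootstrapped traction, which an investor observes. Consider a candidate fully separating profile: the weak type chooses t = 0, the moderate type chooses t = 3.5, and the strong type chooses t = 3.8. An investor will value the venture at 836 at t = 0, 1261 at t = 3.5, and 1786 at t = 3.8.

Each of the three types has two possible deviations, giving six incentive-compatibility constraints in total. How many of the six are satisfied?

Moderate (own payoff 1261 − 149×3.5 = 739.5): to t=0 gives 836 → profitable ✗; to t=3.8 gives 1786 − 149×3.8 = 1219.8 → profitable ✗.
Strong (own payoff 1786 − 21×3.8 = 1706.2): to t=0 gives 836 → no gain ✓; to t=3.5 gives 1261 − 21×3.5 = 1187.5 → no gain ✓.
Weak (own payoff 836): to t=3.5 gives 1261 − 196×3.5 = 575 → no gain ✓; to t=3.8 gives 1786 − 196×3.8 = 1041.2 → profitable ✗.
3 of the 6 constraints hold; not an equilibrium.

3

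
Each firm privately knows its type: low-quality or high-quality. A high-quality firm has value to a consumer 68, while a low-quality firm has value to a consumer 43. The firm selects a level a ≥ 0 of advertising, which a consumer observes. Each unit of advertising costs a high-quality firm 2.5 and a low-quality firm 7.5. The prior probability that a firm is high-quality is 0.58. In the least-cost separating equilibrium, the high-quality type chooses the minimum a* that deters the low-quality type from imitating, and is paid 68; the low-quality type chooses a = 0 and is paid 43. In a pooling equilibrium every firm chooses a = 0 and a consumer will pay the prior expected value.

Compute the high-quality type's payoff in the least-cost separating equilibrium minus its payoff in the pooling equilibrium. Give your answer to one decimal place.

2.2

Least-cost separating signal: a* solves 43 = 68 − 7.5·a*, so a* = (68 − 43)/7.5 ≈ 3.3333.
High-quality type's separating payoff: 68 − 2.5 × a* = 68 − 2.5 × (68 − 43)/7.5 = 68 − 62.5/7.5 ≈ 59.667.
Pooling payoff: 0.58 × 68 + 0.42 × 43 = 57.5.
Difference: 59.667 − 57.5 = 2.167, i.e. 2.2 to one decimal place.
The high-quality type prefers to separate.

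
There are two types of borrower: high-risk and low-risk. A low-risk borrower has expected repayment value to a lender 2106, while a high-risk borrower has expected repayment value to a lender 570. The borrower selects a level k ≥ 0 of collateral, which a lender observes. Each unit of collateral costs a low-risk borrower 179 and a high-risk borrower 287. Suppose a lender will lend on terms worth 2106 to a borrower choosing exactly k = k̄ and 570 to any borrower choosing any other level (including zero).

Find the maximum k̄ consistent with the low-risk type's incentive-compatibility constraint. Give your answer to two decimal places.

Choosing k̄ yields the low-risk type 2106 − 179·k̄; choosing zero yields 570.
The low-risk type is indifferent at 2106 − 179·k̄ = 570, i.e. k̄ = (2106 − 570) / 179 ≈ 8.58.
For any k̄ above 8.58 the low-risk type would rather pool at zero, so separation collapses.

8.58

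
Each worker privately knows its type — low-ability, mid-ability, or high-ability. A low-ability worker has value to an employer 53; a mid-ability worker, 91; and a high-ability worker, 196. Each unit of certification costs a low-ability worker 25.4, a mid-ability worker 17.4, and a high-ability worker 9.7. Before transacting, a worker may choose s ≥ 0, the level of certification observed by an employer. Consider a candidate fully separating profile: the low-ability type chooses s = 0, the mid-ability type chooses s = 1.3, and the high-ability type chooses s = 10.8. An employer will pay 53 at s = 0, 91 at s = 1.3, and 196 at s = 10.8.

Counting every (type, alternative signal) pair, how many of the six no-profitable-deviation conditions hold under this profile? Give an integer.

5

Mid-ability (own payoff 91 − 17.4×1.3 = 68.38): to s=0 gives 53 → no gain ✓; to s=10.8 gives 196 − 17.4×10.8 = 8.08 → no gain ✓.
High-ability (own payoff 196 − 9.7×10.8 = 91.24): to s=0 gives 53 → no gain ✓; to s=1.3 gives 91 − 9.7×1.3 = 78.39 → no gain ✓.
Low-ability (own payoff 53): to s=1.3 gives 91 − 25.4×1.3 = 57.98 → profitable ✗; to s=10.8 gives 196 − 25.4×10.8 = -78.32 → no gain ✓.
5 of the 6 constraints hold; not an equilibrium.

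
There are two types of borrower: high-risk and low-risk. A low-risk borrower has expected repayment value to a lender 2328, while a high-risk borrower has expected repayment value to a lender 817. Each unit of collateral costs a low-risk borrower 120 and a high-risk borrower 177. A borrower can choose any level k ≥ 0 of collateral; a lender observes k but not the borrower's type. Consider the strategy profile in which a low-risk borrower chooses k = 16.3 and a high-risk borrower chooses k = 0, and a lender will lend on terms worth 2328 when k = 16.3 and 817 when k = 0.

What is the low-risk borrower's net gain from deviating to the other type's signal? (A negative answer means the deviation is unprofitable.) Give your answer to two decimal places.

Playing k = 16.3 the low-risk borrower receives 2328 − 120 × 16.3 = 372.
Deviating to k = 0 yields 817 instead.
Gain from deviating: 817 − 372 = 445.00.
The gain is positive, so the low-risk type's incentive-compatibility constraint is violated — this profile is not a separating equilibrium.

445.00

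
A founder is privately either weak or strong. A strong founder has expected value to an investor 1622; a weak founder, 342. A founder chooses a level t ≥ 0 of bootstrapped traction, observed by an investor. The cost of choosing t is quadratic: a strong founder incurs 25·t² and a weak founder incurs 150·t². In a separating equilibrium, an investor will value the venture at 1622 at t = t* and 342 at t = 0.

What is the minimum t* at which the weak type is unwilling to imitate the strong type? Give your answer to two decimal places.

2.92

The weak type at t = 0 receives 342; imitating at t* yields 1622 − 150·t*².
Indifference: 342 = 1622 − 150·t*², so t*² = (1622 − 342) / 150 ≈ 8.5333.
t* = √8.5333 ≈ 2.92.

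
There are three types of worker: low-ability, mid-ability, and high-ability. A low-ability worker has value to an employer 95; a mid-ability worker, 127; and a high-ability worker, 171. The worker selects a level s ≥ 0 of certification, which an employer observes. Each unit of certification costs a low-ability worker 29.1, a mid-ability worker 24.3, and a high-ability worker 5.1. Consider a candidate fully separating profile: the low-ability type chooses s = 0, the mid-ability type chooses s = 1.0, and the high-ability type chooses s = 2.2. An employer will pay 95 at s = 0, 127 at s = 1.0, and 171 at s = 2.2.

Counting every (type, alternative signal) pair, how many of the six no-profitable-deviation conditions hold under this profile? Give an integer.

3

High-ability (own payoff 171 − 5.1×2.2 = 159.78): to s=0 gives 95 → no gain ✓; to s=1.0 gives 127 − 5.1×1.0 = 121.9 → no gain ✓.
Low-ability (own payoff 95): to s=1.0 gives 127 − 29.1×1.0 = 97.9 → profitable ✗; to s=2.2 gives 171 − 29.1×2.2 = 106.98 → profitable ✗.
Mid-ability (own payoff 127 − 24.3×1.0 = 102.7): to s=0 gives 95 → no gain ✓; to s=2.2 gives 171 − 24.3×2.2 = 117.54 → profitable ✗.
3 of the 6 constraints hold; not an equilibrium.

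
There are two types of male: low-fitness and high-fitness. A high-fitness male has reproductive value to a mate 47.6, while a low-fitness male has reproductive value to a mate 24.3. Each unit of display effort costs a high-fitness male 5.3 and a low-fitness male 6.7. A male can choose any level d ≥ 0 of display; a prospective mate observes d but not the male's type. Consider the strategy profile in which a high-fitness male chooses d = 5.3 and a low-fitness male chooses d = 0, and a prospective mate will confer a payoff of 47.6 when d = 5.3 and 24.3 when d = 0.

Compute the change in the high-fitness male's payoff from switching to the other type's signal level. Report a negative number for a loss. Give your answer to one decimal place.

4.8

Playing d = 5.3 the high-fitness male receives 47.6 − 5.3 × 5.3 = 19.51.
Deviating to d = 0 yields 24.3 instead.
Gain from deviating: 24.3 − 19.51 = 4.79, i.e. 4.8 to one decimal place.
The gain is positive, so the high-fitness type's incentive-compatibility constraint is violated — this profile is not a separating equilibrium.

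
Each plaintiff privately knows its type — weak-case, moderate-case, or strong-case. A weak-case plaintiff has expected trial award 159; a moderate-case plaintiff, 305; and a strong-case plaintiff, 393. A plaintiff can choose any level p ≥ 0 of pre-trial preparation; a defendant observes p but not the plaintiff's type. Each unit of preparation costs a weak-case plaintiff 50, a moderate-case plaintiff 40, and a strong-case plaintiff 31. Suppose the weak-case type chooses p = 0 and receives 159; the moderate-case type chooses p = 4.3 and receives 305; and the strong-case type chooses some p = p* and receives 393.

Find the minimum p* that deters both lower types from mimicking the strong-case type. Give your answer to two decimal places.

6.50

Weak-case type (on-path payoff 159) won't mimic when 159 ≥ 393 − 50·p*, i.e. p* ≥ 4.68.
Moderate-case type (on-path payoff 305 − 40×4.3 = 133) won't mimic when 133 ≥ 393 − 40·p*, i.e. p* ≥ 6.50.
Both must hold, so p* = max(4.68, 6.50) = 6.50. The moderate-case type's constraint binds.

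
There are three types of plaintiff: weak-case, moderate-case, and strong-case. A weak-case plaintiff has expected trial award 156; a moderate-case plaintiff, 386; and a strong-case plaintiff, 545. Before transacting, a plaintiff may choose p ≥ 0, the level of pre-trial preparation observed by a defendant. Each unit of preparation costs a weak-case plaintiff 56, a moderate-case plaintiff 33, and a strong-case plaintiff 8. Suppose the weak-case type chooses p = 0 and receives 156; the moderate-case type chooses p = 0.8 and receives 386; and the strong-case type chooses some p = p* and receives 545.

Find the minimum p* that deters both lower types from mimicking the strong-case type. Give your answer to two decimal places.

6.95

Weak-case type (on-path payoff 156) won't mimic when 156 ≥ 545 − 56·p*, i.e. p* ≥ 6.95.
Moderate-case type (on-path payoff 386 − 33×0.8 = 359.6) won't mimic when 359.6 ≥ 545 − 33·p*, i.e. p* ≥ 5.62.
Both must hold, so p* = max(6.95, 5.62) = 6.95. The weak-case type's constraint binds.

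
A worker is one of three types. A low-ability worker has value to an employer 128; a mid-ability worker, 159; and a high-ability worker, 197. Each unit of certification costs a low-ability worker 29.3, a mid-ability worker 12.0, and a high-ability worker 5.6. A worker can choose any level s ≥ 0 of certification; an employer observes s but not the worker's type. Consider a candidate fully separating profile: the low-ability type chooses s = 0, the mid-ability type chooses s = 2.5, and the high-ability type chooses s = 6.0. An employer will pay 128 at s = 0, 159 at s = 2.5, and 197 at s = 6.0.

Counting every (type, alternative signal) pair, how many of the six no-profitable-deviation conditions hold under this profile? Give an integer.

Mid-ability (own payoff 159 − 12.0×2.5 = 129): to s=0 gives 128 → no gain ✓; to s=6.0 gives 197 − 12.0×6.0 = 125 → no gain ✓.
Low-ability (own payoff 128): to s=2.5 gives 159 − 29.3×2.5 = 85.75 → no gain ✓; to s=6.0 gives 197 − 29.3×6.0 = 21.2 → no gain ✓.
High-ability (own payoff 197 − 5.6×6.0 = 163.4): to s=0 gives 128 → no gain ✓; to s=2.5 gives 159 − 5.6×2.5 = 145 → no gain ✓.
6 of the 6 constraints hold; this profile is a separating equilibrium.

6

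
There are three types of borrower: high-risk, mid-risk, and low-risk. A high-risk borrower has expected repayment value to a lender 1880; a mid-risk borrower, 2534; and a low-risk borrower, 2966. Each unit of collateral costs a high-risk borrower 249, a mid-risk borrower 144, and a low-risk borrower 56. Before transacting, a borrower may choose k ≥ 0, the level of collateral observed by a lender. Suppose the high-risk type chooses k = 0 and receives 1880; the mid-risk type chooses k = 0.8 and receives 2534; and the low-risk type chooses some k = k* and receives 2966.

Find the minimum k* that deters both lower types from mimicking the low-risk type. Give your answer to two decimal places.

4.36

Mid-risk type (on-path payoff 2534 − 144×0.8 = 2418.8) won't mimic when 2418.8 ≥ 2966 − 144·k*, i.e. k* ≥ 3.80.
High-risk type (on-path payoff 1880) won't mimic when 1880 ≥ 2966 − 249·k*, i.e. k* ≥ 4.36.
Both must hold, so k* = max(4.36, 3.80) = 4.36. The high-risk type's constraint binds.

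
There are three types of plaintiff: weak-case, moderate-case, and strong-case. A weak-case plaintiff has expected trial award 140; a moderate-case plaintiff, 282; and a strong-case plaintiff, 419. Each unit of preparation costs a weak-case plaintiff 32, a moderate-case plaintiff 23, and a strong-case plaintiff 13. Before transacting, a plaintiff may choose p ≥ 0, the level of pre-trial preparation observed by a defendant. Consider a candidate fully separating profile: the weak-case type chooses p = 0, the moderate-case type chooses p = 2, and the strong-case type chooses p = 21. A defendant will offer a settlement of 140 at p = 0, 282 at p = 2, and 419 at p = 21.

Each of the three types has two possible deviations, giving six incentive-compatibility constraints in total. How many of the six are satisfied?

Strong-case (own payoff 419 − 13×21 = 146): to p=0 gives 140 → no gain ✓; to p=2 gives 282 − 13×2 = 256 → profitable ✗.
Moderate-case (own payoff 282 − 23×2 = 236): to p=0 gives 140 → no gain ✓; to p=21 gives 419 − 23×21 = -64 → no gain ✓.
Weak-case (own payoff 140): to p=2 gives 282 − 32×2 = 218 → profitable ✗; to p=21 gives 419 − 32×21 = -253 → no gain ✓.
4 of the 6 constraints hold; not an equilibrium.

4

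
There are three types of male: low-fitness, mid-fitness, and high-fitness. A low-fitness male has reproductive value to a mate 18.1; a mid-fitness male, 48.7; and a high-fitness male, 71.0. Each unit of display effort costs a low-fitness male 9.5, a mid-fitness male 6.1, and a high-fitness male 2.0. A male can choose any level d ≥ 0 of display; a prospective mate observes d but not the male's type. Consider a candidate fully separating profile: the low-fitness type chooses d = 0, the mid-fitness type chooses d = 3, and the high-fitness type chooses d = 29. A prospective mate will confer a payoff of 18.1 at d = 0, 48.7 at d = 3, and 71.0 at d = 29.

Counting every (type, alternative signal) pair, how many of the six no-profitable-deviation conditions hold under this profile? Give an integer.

Low-fitness (own payoff 18.1): to d=3 gives 48.7 − 9.5×3 = 20.2 → profitable ✗; to d=29 gives 71.0 − 9.5×29 = -204.5 → no gain ✓.
Mid-fitness (own payoff 48.7 − 6.1×3 = 30.4): to d=0 gives 18.1 → no gain ✓; to d=29 gives 71.0 − 6.1×29 = -105.9 → no gain ✓.
High-fitness (own payoff 71.0 − 2.0×29 = 13): to d=0 gives 18.1 → profitable ✗; to d=3 gives 48.7 − 2.0×3 = 42.7 → profitable ✗.
3 of the 6 constraints hold; not an equilibrium.

3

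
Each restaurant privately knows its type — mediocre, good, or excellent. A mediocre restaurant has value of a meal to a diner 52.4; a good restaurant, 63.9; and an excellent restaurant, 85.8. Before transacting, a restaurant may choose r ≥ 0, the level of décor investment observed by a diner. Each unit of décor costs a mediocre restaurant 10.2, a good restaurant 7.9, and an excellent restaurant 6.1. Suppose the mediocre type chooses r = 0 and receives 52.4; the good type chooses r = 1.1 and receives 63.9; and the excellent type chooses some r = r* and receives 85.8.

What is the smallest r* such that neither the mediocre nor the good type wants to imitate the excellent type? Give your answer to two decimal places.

Good type (on-path payoff 63.9 − 7.9×1.1 = 55.21) won't mimic when 55.21 ≥ 85.8 − 7.9·r*, i.e. r* ≥ 3.87.
Mediocre type (on-path payoff 52.4) won't mimic when 52.4 ≥ 85.8 − 10.2·r*, i.e. r* ≥ 3.27.
Both must hold, so r* = max(3.27, 3.87) = 3.87. The good type's constraint binds.

3.87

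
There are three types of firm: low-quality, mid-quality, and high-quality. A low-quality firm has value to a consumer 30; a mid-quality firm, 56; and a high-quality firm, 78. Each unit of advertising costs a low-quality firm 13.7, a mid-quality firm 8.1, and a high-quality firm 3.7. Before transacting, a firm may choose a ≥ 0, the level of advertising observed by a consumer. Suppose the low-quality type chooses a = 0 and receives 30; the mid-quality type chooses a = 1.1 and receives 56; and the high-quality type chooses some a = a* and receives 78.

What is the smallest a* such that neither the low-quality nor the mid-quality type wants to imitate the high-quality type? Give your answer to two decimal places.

Mid-quality type (on-path payoff 56 − 8.1×1.1 = 47.09) won't mimic when 47.09 ≥ 78 − 8.1·a*, i.e. a* ≥ 3.82.
Low-quality type (on-path payoff 30) won't mimic when 30 ≥ 78 − 13.7·a*, i.e. a* ≥ 3.50.
Both must hold, so a* = max(3.50, 3.82) = 3.82. The mid-quality type's constraint binds.

3.82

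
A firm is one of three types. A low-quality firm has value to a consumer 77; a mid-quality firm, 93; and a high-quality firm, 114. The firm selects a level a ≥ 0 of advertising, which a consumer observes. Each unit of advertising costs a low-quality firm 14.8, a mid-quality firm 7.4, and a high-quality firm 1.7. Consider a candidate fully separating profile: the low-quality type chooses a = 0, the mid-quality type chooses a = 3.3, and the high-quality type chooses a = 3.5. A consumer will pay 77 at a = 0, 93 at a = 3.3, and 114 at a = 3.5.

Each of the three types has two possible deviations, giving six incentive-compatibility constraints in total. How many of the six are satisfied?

Low-quality (own payoff 77): to a=3.3 gives 93 − 14.8×3.3 = 44.16 → no gain ✓; to a=3.5 gives 114 − 14.8×3.5 = 62.2 → no gain ✓.
Mid-quality (own payoff 93 − 7.4×3.3 = 68.58): to a=0 gives 77 → profitable ✗; to a=3.5 gives 114 − 7.4×3.5 = 88.1 → profitable ✗.
High-quality (own payoff 114 − 1.7×3.5 = 108.05): to a=0 gives 77 → no gain ✓; to a=3.3 gives 93 − 1.7×3.3 = 87.39 → no gain ✓.
4 of the 6 constraints hold; not an equilibrium.

4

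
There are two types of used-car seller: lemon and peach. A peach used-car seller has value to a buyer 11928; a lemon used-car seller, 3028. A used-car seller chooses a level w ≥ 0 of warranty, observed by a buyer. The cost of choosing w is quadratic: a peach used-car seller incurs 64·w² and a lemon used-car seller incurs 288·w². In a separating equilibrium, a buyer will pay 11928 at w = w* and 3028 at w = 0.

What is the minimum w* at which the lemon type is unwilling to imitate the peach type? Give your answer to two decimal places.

5.56

The lemon type at w = 0 receives 3028; imitating at w* yields 11928 − 288·w*².
Indifference: 3028 = 11928 − 288·w*², so w*² = (11928 − 3028) / 288 ≈ 30.9028.
w* = √30.9028 ≈ 5.56.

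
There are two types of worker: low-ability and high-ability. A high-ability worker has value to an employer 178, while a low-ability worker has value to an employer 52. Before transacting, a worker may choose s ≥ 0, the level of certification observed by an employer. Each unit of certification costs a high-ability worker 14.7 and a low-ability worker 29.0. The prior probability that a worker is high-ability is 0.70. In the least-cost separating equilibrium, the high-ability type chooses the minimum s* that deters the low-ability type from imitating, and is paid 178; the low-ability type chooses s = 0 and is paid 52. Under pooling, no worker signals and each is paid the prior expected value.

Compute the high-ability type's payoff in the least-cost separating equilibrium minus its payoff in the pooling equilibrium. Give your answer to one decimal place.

-26.1

Least-cost separating signal: s* solves 52 = 178 − 29.0·s*, so s* = (178 − 52)/29.0 ≈ 4.3448.
High-ability type's separating payoff: 178 − 14.7 × s* = 178 − 14.7 × (178 − 52)/29.0 = 178 − 1852.2/29.0 ≈ 114.131.
Pooling payoff: 0.70 × 178 + 0.30 × 52 = 140.2.
Difference: 114.131 − 140.2 = -26.069, i.e. -26.1 to one decimal place.
The high-ability type would prefer the pooling outcome.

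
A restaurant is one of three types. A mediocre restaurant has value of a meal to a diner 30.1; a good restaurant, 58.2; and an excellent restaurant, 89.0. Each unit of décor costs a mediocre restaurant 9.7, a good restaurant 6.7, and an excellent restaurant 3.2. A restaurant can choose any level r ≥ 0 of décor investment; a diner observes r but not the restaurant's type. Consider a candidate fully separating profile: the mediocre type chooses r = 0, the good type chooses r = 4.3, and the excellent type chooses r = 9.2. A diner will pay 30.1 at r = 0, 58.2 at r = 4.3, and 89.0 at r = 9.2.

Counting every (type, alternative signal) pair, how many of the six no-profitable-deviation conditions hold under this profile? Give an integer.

5

Mediocre (own payoff 30.1): to r=4.3 gives 58.2 − 9.7×4.3 = 16.49 → no gain ✓; to r=9.2 gives 89.0 − 9.7×9.2 = -0.24 → no gain ✓.
Good (own payoff 58.2 − 6.7×4.3 = 29.39): to r=0 gives 30.1 → profitable ✗; to r=9.2 gives 89.0 − 6.7×9.2 = 27.36 → no gain ✓.
Excellent (own payoff 89.0 − 3.2×9.2 = 59.56): to r=0 gives 30.1 → no gain ✓; to r=4.3 gives 58.2 − 3.2×4.3 = 44.44 → no gain ✓.
5 of the 6 constraints hold; not an equilibrium.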